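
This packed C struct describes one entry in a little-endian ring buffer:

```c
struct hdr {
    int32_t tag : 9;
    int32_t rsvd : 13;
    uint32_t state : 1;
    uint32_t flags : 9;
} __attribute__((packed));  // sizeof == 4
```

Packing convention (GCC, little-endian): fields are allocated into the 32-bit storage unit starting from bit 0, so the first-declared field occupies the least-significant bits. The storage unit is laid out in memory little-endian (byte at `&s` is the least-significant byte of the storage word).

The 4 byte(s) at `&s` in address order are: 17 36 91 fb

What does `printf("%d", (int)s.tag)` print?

[0]=0x17 [1]=0x36 [2]=0x91 [3]=0xfb (little-endian) → word 0xfb913617
tag:9 @ bit 0 → (0xfb913617>>0)&0x1ff = 0x17  ←
rsvd:13 @ bit 9 → (0xfb913617>>9)&0x1fff = 0x89b
state:1 @ bit 22 → (0xfb913617>>22)&0x1 = 0x0
flags:9 @ bit 23 → (0xfb913617>>23)&0x1ff = 0x1f7
tag signed 9b, MSB=0: value = 23

23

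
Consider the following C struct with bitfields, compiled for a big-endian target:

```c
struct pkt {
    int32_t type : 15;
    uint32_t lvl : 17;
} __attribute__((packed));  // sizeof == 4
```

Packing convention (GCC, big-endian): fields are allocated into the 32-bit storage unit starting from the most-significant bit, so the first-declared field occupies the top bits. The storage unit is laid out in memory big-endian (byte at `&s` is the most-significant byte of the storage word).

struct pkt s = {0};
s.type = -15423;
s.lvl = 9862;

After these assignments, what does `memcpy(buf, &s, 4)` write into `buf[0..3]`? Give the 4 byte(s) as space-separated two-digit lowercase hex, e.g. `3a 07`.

type:15 = -15423 → 0x43c1 << 17 → word 0x87820000
lvl:17 = 9862 → 0x2686 << 0 → word 0x87822686
word = 0x87822686 → big-endian bytes:
  [0]=0x87  [1]=0x82  [2]=0x26  [3]=0x86

87 82 26 86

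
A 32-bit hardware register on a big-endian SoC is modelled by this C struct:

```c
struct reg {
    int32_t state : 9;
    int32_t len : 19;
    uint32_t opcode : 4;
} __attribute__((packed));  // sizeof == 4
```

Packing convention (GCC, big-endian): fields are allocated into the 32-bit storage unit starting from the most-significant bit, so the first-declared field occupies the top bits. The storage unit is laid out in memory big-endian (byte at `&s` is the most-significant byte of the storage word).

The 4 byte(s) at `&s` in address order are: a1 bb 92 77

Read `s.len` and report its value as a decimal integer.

[0]=0xa1 [1]=0xbb [2]=0x92 [3]=0x77 (big-endian) → word 0xa1bb9277
state [23+:9] = (word>>23) & 0x1ff = 323
len [4+:19] = (word>>4) & 0x7ffff = 244007  ←
opcode [0+:4] = (word>>0) & 0xf = 7
len signed 19b, MSB=0: value = 244007

244007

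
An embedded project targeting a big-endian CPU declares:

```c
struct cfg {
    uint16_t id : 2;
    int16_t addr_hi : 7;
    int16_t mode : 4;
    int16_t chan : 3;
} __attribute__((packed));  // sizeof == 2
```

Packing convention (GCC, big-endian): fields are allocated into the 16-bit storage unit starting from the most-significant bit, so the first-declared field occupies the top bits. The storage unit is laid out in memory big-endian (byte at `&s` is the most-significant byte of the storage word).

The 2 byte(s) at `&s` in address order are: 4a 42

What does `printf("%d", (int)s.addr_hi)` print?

[0]=0x4a [1]=0x42 (big-endian) → word 0x4a42
id:2 @ bit 14 → (0x4a42>>14)&0x3 = 0x1
addr_hi:7 @ bit 7 → (0x4a42>>7)&0x7f = 0x14  ←
mode:4 @ bit 3 → (0x4a42>>3)&0xf = 0x8
chan:3 @ bit 0 → (0x4a42>>0)&0x7 = 0x2
addr_hi signed 7b, MSB=0: value = 20

20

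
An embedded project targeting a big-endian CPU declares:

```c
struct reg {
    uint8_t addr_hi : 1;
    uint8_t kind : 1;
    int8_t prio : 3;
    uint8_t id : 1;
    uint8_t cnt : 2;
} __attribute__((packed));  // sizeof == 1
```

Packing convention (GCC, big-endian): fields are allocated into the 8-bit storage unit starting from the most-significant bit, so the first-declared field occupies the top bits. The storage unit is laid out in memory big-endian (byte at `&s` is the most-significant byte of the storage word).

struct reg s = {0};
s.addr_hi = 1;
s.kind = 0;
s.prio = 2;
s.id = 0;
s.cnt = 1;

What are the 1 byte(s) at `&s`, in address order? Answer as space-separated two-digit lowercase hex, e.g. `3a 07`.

[7+:1] addr_hi=1 & 0x1 = 0x1; word=0x80
[6+:1] kind=0 & 0x1 = 0x0; word=0x80
[3+:3] prio=2 & 0x7 = 0x2; word=0x90
[2+:1] id=0 & 0x1 = 0x0; word=0x90
[0+:2] cnt=1 & 0x3 = 0x1; word=0x91
word = 0x91 → big-endian bytes:
  [0]=0x91

91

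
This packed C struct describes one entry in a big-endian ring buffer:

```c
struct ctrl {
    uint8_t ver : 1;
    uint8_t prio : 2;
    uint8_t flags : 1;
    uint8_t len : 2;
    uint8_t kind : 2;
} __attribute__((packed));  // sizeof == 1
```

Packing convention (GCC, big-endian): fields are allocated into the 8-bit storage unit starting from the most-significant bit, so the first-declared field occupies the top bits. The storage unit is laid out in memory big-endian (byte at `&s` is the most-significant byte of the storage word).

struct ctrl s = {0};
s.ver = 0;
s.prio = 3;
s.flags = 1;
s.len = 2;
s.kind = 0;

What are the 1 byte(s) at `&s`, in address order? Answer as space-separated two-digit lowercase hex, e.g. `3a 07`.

ver:1 = 0 → 0x0 << 7 → word 0x00
prio:2 = 3 → 0x3 << 5 → word 0x60
flags:1 = 1 → 0x1 << 4 → word 0x70
len:2 = 2 → 0x2 << 2 → word 0x78
kind:2 = 0 → 0x0 << 0 → word 0x78
word = 0x78 → big-endian bytes:
  [0]=0x78

78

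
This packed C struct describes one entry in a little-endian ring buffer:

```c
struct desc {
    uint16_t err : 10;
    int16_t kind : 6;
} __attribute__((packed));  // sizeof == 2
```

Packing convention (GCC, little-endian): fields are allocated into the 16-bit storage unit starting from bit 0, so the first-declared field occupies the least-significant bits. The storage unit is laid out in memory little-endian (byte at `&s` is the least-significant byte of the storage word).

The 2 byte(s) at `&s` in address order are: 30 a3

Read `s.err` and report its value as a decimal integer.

816

[0]=0x30 [1]=0xa3 (little-endian) → word 0xa330
err [0+:10] = (word>>0) & 0x3ff = 816  ←
kind [10+:6] = (word>>10) & 0x3f = 40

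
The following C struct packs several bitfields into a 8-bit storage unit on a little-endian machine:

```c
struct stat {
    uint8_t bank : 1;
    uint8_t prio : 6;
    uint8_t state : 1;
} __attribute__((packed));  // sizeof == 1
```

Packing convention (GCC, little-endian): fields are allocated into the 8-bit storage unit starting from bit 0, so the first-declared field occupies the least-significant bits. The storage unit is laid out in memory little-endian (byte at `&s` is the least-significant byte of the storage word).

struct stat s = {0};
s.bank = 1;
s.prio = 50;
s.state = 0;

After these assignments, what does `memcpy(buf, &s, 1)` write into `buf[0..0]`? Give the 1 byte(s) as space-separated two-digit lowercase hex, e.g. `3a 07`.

65

[0+:1] bank=1 & 0x1 = 0x1; word=0x01
[1+:6] prio=50 & 0x3f = 0x32; word=0x65
[7+:1] state=0 & 0x1 = 0x0; word=0x65
word = 0x65 → little-endian bytes:
  [0]=0x65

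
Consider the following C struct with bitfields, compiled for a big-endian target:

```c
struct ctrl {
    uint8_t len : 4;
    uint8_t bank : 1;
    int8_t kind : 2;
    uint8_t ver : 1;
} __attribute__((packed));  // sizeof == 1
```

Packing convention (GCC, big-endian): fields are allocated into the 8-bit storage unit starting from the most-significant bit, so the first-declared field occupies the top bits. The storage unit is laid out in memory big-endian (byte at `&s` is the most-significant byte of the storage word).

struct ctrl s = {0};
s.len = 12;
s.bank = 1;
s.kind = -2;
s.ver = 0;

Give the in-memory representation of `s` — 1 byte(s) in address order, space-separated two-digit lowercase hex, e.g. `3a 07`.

len:4 = 12 → 0xc << 4 → word 0xc0
bank:1 = 1 → 0x1 << 3 → word 0xc8
kind:2 = -2 → 0x2 << 1 → word 0xcc
ver:1 = 0 → 0x0 << 0 → word 0xcc
word = 0xcc → big-endian bytes:
  [0]=0xcc

cc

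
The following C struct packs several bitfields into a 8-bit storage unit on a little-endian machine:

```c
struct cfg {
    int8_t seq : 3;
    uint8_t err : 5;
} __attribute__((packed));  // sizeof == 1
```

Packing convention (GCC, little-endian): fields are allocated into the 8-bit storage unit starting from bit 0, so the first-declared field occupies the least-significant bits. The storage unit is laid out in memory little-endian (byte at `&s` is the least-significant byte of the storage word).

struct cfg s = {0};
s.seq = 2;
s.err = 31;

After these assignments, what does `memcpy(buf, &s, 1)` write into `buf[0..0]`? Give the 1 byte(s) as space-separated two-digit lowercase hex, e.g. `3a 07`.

seq (3b) val=2 bits=0x2 at bit 0: 0x02
err (5b) val=31 bits=0x1f at bit 3: 0xfa
word = 0xfa → little-endian bytes:
  [0]=0xfa

fa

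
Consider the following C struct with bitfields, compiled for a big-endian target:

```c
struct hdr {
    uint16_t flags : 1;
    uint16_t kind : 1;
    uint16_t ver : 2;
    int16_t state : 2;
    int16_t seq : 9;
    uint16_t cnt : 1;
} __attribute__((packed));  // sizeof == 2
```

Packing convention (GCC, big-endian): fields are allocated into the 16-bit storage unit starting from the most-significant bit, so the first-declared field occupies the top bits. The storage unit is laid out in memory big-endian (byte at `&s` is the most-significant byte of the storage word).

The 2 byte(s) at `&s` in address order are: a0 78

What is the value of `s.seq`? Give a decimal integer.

[0]=0xa0 [1]=0x78 (big-endian) → word 0xa078
flags:1 @ bit 15 → (0xa078>>15)&0x1 = 0x1
kind:1 @ bit 14 → (0xa078>>14)&0x1 = 0x0
ver:2 @ bit 12 → (0xa078>>12)&0x3 = 0x2
state:2 @ bit 10 → (0xa078>>10)&0x3 = 0x0
seq:9 @ bit 1 → (0xa078>>1)&0x1ff = 0x3c  ←
cnt:1 @ bit 0 → (0xa078>>0)&0x1 = 0x0
seq signed 9b, MSB=0: value = 60

60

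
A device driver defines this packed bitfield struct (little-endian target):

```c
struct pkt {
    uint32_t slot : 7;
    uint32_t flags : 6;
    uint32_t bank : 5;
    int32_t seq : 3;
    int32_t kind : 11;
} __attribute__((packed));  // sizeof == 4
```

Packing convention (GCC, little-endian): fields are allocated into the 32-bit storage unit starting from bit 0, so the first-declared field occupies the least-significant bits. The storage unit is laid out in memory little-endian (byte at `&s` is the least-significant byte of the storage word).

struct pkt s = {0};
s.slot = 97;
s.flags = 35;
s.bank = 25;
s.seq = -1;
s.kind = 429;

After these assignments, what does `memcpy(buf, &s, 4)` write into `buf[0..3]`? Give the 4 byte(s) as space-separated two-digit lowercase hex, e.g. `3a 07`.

slot (7b) val=97 bits=0x61 at bit 0: 0x00000061
flags (6b) val=35 bits=0x23 at bit 7: 0x000011e1
bank (5b) val=25 bits=0x19 at bit 13: 0x000331e1
seq (3b) val=-1 bits=0x7 at bit 18: 0x001f31e1
kind (11b) val=429 bits=0x1ad at bit 21: 0x35bf31e1
word = 0x35bf31e1 → little-endian bytes:
  [0]=0xe1  [1]=0x31  [2]=0xbf  [3]=0x35

e1 31 bf 35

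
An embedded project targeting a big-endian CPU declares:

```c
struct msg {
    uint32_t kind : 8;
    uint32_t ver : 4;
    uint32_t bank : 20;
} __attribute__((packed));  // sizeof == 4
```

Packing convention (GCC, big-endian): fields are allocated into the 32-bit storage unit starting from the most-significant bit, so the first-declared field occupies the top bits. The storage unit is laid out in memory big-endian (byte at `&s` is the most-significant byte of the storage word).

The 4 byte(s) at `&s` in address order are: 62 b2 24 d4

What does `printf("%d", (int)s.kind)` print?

[0]=0x62 [1]=0xb2 [2]=0x24 [3]=0xd4 (big-endian) → word 0x62b224d4
kind [24+:8] = (word>>24) & 0xff = 98  ←
ver [20+:4] = (word>>20) & 0xf = 11
bank [0+:20] = (word>>0) & 0xfffff = 140500

98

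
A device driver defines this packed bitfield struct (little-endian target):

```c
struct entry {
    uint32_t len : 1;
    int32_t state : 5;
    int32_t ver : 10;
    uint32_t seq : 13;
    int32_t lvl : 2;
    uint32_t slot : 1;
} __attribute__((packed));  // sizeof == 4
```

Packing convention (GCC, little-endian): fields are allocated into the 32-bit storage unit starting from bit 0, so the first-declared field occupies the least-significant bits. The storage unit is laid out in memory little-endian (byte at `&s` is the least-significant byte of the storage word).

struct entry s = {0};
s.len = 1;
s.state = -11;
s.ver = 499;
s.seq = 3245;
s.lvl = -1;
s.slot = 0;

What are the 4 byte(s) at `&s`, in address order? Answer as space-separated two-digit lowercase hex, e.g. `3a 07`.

eb 7c ad 6c

len (1b) val=1 bits=0x1 at bit 0: 0x00000001
state (5b) val=-11 bits=0x15 at bit 1: 0x0000002b
ver (10b) val=499 bits=0x1f3 at bit 6: 0x00007ceb
seq (13b) val=3245 bits=0xcad at bit 16: 0x0cad7ceb
lvl (2b) val=-1 bits=0x3 at bit 29: 0x6cad7ceb
slot (1b) val=0 bits=0x0 at bit 31: 0x6cad7ceb
word = 0x6cad7ceb → little-endian bytes:
  [0]=0xeb  [1]=0x7c  [2]=0xad  [3]=0x6c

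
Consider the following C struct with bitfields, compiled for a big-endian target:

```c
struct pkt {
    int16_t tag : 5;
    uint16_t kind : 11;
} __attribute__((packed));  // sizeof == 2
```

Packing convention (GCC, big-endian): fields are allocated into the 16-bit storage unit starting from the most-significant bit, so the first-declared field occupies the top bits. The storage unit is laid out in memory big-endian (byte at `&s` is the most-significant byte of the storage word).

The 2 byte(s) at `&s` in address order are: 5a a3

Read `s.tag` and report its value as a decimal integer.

11

[0]=0x5a [1]=0xa3 (big-endian) → word 0x5aa3
tag:5 @ bit 11 → (0x5aa3>>11)&0x1f = 0xb  ←
kind:11 @ bit 0 → (0x5aa3>>0)&0x7ff = 0x2a3
tag signed 5b, MSB=0: value = 11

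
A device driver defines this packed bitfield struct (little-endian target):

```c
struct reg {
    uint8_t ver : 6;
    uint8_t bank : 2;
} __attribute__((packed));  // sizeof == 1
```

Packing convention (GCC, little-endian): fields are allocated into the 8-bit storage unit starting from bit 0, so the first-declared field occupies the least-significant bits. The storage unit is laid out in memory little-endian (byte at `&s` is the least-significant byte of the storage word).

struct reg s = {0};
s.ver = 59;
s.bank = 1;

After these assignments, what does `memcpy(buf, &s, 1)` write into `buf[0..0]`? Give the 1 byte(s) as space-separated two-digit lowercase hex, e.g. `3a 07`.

ver:6 = 59 → 0x3b << 0 → word 0x3b
bank:2 = 1 → 0x1 << 6 → word 0x7b
word = 0x7b → little-endian bytes:
  [0]=0x7b

7b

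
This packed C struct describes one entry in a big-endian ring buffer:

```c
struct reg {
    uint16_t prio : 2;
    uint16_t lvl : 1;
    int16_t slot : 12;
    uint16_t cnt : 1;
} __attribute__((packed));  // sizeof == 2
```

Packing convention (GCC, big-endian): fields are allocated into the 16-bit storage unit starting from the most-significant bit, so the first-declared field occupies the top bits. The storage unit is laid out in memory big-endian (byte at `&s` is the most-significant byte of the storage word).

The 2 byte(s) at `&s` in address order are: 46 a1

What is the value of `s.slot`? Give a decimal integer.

[0]=0x46 [1]=0xa1 (big-endian) → word 0x46a1
prio:2 @ bit 14 → (0x46a1>>14)&0x3 = 0x1
lvl:1 @ bit 13 → (0x46a1>>13)&0x1 = 0x0
slot:12 @ bit 1 → (0x46a1>>1)&0xfff = 0x350  ←
cnt:1 @ bit 0 → (0x46a1>>0)&0x1 = 0x1
slot signed 12b, MSB=0: value = 848

848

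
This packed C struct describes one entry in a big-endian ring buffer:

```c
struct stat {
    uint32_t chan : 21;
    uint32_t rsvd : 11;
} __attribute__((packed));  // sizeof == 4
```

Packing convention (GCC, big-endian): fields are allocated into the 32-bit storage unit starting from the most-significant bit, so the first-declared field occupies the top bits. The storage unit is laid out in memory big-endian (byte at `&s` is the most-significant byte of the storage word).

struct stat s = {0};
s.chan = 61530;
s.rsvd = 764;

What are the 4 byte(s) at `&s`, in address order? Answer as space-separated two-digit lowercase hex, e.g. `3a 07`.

07 82 d2 fc

[11+:21] chan=61530 & 0x1fffff = 0xf05a; word=0x0782d000
[0+:11] rsvd=764 & 0x7ff = 0x2fc; word=0x0782d2fc
word = 0x0782d2fc → big-endian bytes:
  [0]=0x07  [1]=0x82  [2]=0xd2  [3]=0xfc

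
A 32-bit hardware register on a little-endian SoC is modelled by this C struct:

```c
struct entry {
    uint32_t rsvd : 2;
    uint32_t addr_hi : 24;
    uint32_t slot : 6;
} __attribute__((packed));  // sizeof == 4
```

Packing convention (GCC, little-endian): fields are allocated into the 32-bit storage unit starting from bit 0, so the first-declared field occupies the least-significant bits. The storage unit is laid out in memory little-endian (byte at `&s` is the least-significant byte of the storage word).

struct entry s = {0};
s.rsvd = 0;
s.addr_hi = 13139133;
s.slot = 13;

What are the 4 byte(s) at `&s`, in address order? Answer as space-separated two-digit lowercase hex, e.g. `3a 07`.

f4 f2 21 37

[0+:2] rsvd=0 & 0x3 = 0x0; word=0x00000000
[2+:24] addr_hi=13139133 & 0xffffff = 0xc87cbd; word=0x0321f2f4
[26+:6] slot=13 & 0x3f = 0xd; word=0x3721f2f4
word = 0x3721f2f4 → little-endian bytes:
  [0]=0xf4  [1]=0xf2  [2]=0x21  [3]=0x37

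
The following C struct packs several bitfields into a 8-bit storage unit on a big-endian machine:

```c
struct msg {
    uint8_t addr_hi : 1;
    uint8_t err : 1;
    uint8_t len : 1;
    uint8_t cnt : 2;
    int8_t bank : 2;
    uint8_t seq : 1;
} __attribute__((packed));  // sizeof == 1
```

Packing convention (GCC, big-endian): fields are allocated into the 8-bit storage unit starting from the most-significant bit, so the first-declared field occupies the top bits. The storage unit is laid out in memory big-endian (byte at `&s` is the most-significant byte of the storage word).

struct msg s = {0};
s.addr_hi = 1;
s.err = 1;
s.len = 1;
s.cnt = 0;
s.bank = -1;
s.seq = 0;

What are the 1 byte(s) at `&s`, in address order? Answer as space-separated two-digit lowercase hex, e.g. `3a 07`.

e6

addr_hi (1b) val=1 bits=0x1 at bit 7: 0x80
err (1b) val=1 bits=0x1 at bit 6: 0xc0
len (1b) val=1 bits=0x1 at bit 5: 0xe0
cnt (2b) val=0 bits=0x0 at bit 3: 0xe0
bank (2b) val=-1 bits=0x3 at bit 1: 0xe6
seq (1b) val=0 bits=0x0 at bit 0: 0xe6
word = 0xe6 → big-endian bytes:
  [0]=0xe6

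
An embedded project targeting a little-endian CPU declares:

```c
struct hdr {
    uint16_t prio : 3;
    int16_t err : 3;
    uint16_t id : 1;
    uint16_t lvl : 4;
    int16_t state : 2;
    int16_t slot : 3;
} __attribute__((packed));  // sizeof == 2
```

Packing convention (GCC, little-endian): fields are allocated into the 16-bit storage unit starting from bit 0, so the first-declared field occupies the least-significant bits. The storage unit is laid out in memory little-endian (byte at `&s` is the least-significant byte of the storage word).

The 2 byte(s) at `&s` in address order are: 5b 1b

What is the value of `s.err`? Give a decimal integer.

[0]=0x5b [1]=0x1b (little-endian) → word 0x1b5b
prio [0+:3] = (word>>0) & 0x7 = 3
err [3+:3] = (word>>3) & 0x7 = 3  ←
id [6+:1] = (word>>6) & 0x1 = 1
lvl [7+:4] = (word>>7) & 0xf = 6
state [11+:2] = (word>>11) & 0x3 = 3
slot [13+:3] = (word>>13) & 0x7 = 0
err signed 3b, MSB=0: value = 3

3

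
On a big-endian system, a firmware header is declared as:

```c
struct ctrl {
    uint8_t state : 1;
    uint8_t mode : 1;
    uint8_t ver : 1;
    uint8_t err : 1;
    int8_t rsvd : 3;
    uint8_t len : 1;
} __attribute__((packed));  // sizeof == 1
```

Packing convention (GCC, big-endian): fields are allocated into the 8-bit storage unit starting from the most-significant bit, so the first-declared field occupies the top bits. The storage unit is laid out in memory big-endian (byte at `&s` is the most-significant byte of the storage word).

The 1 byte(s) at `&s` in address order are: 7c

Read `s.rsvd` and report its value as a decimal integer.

-2

[0]=0x7c (big-endian) → word 0x7c
state [7+:1] = (word>>7) & 0x1 = 0
mode [6+:1] = (word>>6) & 0x1 = 1
ver [5+:1] = (word>>5) & 0x1 = 1
err [4+:1] = (word>>4) & 0x1 = 1
rsvd [1+:3] = (word>>1) & 0x7 = 6  ←
len [0+:1] = (word>>0) & 0x1 = 0
rsvd signed 3b, MSB=1: 6 - 8 = -2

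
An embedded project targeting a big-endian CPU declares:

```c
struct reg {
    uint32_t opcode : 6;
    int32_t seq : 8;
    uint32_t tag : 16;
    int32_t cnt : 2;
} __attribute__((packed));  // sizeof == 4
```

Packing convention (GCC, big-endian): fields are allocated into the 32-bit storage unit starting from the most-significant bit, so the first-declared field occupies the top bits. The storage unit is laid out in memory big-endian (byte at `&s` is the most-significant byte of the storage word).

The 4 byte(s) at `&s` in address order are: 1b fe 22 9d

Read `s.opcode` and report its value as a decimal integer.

[0]=0x1b [1]=0xfe [2]=0x22 [3]=0x9d (big-endian) → word 0x1bfe229d
opcode:6 @ bit 26 → (0x1bfe229d>>26)&0x3f = 0x6  ←
seq:8 @ bit 18 → (0x1bfe229d>>18)&0xff = 0xff
tag:16 @ bit 2 → (0x1bfe229d>>2)&0xffff = 0x88a7
cnt:2 @ bit 0 → (0x1bfe229d>>0)&0x3 = 0x1

6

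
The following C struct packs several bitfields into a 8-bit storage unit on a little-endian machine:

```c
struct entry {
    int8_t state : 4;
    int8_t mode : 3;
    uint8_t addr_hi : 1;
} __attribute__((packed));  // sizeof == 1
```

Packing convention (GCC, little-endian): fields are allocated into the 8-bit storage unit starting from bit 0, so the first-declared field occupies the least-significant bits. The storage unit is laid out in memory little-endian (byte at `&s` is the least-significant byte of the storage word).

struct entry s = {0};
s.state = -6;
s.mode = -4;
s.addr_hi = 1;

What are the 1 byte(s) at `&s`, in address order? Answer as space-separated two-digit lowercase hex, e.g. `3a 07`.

state (4b) val=-6 bits=0xa at bit 0: 0x0a
mode (3b) val=-4 bits=0x4 at bit 4: 0x4a
addr_hi (1b) val=1 bits=0x1 at bit 7: 0xca
word = 0xca → little-endian bytes:
  [0]=0xca

ca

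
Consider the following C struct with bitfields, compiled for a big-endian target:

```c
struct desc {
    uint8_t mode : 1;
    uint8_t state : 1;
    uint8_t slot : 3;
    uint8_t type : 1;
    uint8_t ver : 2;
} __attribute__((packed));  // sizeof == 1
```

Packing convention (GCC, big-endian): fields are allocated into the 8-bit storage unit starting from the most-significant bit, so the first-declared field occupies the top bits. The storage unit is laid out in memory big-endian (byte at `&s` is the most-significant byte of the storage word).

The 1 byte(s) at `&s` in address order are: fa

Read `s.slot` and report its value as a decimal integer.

7

[0]=0xfa (big-endian) → word 0xfa
mode:1 @ bit 7 → (0xfa>>7)&0x1 = 0x1
state:1 @ bit 6 → (0xfa>>6)&0x1 = 0x1
slot:3 @ bit 3 → (0xfa>>3)&0x7 = 0x7  ←
type:1 @ bit 2 → (0xfa>>2)&0x1 = 0x0
ver:2 @ bit 0 → (0xfa>>0)&0x3 = 0x2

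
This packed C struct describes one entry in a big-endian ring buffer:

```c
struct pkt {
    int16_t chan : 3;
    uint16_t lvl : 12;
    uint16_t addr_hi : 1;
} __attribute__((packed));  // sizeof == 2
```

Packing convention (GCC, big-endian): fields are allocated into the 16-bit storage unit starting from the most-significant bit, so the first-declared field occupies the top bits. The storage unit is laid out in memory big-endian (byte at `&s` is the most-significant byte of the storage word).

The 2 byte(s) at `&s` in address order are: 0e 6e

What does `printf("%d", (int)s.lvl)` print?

[0]=0x0e [1]=0x6e (big-endian) → word 0x0e6e
chan:3 @ bit 13 → (0x0e6e>>13)&0x7 = 0x0
lvl:12 @ bit 1 → (0x0e6e>>1)&0xfff = 0x737  ←
addr_hi:1 @ bit 0 → (0x0e6e>>0)&0x1 = 0x0

1847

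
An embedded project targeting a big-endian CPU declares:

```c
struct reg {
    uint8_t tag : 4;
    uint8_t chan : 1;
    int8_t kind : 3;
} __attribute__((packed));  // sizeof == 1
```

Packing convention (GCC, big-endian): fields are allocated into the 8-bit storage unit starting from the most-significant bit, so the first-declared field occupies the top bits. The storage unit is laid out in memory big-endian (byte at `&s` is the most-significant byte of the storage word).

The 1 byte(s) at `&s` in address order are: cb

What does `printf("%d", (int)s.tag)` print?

[0]=0xcb (big-endian) → word 0xcb
tag:4 @ bit 4 → (0xcb>>4)&0xf = 0xc  ←
chan:1 @ bit 3 → (0xcb>>3)&0x1 = 0x1
kind:3 @ bit 0 → (0xcb>>0)&0x7 = 0x3

12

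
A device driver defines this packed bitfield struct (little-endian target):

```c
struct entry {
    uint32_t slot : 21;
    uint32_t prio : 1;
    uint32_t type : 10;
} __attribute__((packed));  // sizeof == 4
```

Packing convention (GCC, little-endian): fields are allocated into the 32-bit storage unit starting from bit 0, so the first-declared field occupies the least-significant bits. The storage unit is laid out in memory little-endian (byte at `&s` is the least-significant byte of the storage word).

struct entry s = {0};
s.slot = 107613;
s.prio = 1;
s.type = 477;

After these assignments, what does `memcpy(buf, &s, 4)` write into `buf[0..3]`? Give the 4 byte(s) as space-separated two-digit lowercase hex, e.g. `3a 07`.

5d a4 61 77

[0+:21] slot=107613 & 0x1fffff = 0x1a45d; word=0x0001a45d
[21+:1] prio=1 & 0x1 = 0x1; word=0x0021a45d
[22+:10] type=477 & 0x3ff = 0x1dd; word=0x7761a45d
word = 0x7761a45d → little-endian bytes:
  [0]=0x5d  [1]=0xa4  [2]=0x61  [3]=0x77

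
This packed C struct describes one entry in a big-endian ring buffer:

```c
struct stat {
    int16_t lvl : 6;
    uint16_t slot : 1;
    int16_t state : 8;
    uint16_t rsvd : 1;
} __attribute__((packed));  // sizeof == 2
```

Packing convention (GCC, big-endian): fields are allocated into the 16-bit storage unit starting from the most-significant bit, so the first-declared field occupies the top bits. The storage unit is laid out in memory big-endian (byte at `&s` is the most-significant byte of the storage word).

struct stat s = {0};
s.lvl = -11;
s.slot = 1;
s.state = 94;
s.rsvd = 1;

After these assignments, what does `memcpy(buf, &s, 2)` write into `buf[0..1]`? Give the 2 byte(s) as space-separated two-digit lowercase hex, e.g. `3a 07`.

d6 bd

lvl (6b) val=-11 bits=0x35 at bit 10: 0xd400
slot (1b) val=1 bits=0x1 at bit 9: 0xd600
state (8b) val=94 bits=0x5e at bit 1: 0xd6bc
rsvd (1b) val=1 bits=0x1 at bit 0: 0xd6bd
word = 0xd6bd → big-endian bytes:
  [0]=0xd6  [1]=0xbd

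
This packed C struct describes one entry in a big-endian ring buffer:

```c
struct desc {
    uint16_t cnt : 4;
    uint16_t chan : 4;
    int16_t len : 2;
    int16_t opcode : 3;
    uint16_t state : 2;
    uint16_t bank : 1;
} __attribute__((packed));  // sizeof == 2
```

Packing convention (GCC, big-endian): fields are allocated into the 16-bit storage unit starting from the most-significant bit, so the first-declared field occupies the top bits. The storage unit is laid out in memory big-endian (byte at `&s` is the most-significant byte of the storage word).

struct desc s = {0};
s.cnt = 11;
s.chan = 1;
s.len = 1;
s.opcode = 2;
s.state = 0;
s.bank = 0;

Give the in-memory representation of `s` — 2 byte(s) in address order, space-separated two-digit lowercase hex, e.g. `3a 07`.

b1 50

[12+:4] cnt=11 & 0xf = 0xb; word=0xb000
[8+:4] chan=1 & 0xf = 0x1; word=0xb100
[6+:2] len=1 & 0x3 = 0x1; word=0xb140
[3+:3] opcode=2 & 0x7 = 0x2; word=0xb150
[1+:2] state=0 & 0x3 = 0x0; word=0xb150
[0+:1] bank=0 & 0x1 = 0x0; word=0xb150
word = 0xb150 → big-endian bytes:
  [0]=0xb1  [1]=0x50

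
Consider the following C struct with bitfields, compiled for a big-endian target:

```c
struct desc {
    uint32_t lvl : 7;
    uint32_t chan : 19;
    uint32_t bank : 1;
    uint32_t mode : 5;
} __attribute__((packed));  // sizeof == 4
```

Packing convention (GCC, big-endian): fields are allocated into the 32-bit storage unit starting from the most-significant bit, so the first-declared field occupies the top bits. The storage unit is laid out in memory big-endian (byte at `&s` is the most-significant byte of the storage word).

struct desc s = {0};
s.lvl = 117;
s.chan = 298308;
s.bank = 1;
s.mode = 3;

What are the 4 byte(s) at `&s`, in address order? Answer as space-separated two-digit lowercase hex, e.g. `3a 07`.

eb 23 51 23

lvl (7b) val=117 bits=0x75 at bit 25: 0xea000000
chan (19b) val=298308 bits=0x48d44 at bit 6: 0xeb235100
bank (1b) val=1 bits=0x1 at bit 5: 0xeb235120
mode (5b) val=3 bits=0x3 at bit 0: 0xeb235123
word = 0xeb235123 → big-endian bytes:
  [0]=0xeb  [1]=0x23  [2]=0x51  [3]=0x23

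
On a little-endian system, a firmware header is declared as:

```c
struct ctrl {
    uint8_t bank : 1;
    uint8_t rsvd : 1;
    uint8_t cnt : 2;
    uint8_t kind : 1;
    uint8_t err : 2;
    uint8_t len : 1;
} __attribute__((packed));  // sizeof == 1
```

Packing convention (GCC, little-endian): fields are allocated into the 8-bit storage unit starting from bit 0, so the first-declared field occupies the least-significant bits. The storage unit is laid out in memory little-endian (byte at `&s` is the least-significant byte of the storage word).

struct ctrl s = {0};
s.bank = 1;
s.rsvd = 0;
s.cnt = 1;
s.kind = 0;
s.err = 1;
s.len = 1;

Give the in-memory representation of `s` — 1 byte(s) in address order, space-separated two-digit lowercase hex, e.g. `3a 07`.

bank:1 = 1 → 0x1 << 0 → word 0x01
rsvd:1 = 0 → 0x0 << 1 → word 0x01
cnt:2 = 1 → 0x1 << 2 → word 0x05
kind:1 = 0 → 0x0 << 4 → word 0x05
err:2 = 1 → 0x1 << 5 → word 0x25
len:1 = 1 → 0x1 << 7 → word 0xa5
word = 0xa5 → little-endian bytes:
  [0]=0xa5

a5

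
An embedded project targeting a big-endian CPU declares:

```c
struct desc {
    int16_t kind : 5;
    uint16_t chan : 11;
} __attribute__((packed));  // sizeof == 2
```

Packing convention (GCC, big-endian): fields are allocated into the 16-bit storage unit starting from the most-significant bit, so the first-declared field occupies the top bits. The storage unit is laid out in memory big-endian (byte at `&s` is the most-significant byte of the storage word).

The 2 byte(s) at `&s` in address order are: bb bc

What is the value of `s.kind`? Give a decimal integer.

[0]=0xbb [1]=0xbc (big-endian) → word 0xbbbc
kind:5 @ bit 11 → (0xbbbc>>11)&0x1f = 0x17  ←
chan:11 @ bit 0 → (0xbbbc>>0)&0x7ff = 0x3bc
kind signed 5b, MSB=1: 23 - 32 = -9

-9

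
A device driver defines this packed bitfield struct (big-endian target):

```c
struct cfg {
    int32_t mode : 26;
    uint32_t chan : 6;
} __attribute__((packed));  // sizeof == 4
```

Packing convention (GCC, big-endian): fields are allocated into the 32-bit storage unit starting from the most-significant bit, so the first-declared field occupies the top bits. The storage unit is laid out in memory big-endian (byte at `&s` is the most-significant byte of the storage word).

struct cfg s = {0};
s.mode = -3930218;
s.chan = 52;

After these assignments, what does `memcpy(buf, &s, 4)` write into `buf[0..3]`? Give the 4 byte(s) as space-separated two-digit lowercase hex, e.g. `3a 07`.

[6+:26] mode=-3930218 & 0x3ffffff = 0x3c40796; word=0xf101e580
[0+:6] chan=52 & 0x3f = 0x34; word=0xf101e5b4
word = 0xf101e5b4 → big-endian bytes:
  [0]=0xf1  [1]=0x01  [2]=0xe5  [3]=0xb4

f1 01 e5 b4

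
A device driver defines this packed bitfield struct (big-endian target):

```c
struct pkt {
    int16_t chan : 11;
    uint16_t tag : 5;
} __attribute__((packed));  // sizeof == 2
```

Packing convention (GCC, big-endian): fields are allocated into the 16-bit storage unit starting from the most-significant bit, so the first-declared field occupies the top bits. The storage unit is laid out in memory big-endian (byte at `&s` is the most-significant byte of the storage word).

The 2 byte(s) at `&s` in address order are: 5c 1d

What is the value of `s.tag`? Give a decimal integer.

[0]=0x5c [1]=0x1d (big-endian) → word 0x5c1d
chan:11 @ bit 5 → (0x5c1d>>5)&0x7ff = 0x2e0
tag:5 @ bit 0 → (0x5c1d>>0)&0x1f = 0x1d  ←

29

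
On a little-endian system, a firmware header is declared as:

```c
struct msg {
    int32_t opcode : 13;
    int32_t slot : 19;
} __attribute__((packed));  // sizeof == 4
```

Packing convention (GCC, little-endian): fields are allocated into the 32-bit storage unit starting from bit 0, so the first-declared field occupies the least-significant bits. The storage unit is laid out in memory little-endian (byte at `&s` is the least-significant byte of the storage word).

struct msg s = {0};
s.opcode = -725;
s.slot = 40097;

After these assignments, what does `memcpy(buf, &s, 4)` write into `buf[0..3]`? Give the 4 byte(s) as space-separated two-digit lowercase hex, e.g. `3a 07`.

[0+:13] opcode=-725 & 0x1fff = 0x1d2b; word=0x00001d2b
[13+:19] slot=40097 & 0x7ffff = 0x9ca1; word=0x13943d2b
word = 0x13943d2b → little-endian bytes:
  [0]=0x2b  [1]=0x3d  [2]=0x94  [3]=0x13

2b 3d 94 13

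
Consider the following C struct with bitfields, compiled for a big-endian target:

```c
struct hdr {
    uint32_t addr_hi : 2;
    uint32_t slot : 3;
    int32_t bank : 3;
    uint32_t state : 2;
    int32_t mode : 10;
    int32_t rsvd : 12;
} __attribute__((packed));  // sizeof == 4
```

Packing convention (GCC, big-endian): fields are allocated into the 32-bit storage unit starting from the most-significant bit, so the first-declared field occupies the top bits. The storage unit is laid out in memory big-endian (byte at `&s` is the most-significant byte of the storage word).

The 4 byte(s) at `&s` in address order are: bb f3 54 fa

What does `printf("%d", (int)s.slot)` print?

[0]=0xbb [1]=0xf3 [2]=0x54 [3]=0xfa (big-endian) → word 0xbbf354fa
addr_hi:2 @ bit 30 → (0xbbf354fa>>30)&0x3 = 0x2
slot:3 @ bit 27 → (0xbbf354fa>>27)&0x7 = 0x7  ←
bank:3 @ bit 24 → (0xbbf354fa>>24)&0x7 = 0x3
state:2 @ bit 22 → (0xbbf354fa>>22)&0x3 = 0x3
mode:10 @ bit 12 → (0xbbf354fa>>12)&0x3ff = 0x335
rsvd:12 @ bit 0 → (0xbbf354fa>>0)&0xfff = 0x4fa

7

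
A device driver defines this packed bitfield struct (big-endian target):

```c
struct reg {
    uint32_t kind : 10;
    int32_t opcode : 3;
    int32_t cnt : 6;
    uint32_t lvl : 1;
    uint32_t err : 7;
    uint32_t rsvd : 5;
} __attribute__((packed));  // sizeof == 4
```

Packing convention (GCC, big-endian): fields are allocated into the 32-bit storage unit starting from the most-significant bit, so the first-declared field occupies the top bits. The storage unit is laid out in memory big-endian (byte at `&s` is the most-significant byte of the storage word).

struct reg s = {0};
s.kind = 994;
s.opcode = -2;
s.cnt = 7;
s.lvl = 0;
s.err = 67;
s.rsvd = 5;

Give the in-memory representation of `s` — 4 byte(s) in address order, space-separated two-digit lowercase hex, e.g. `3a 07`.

kind:10 = 994 → 0x3e2 << 22 → word 0xf8800000
opcode:3 = -2 → 0x6 << 19 → word 0xf8b00000
cnt:6 = 7 → 0x7 << 13 → word 0xf8b0e000
lvl:1 = 0 → 0x0 << 12 → word 0xf8b0e000
err:7 = 67 → 0x43 << 5 → word 0xf8b0e860
rsvd:5 = 5 → 0x5 << 0 → word 0xf8b0e865
word = 0xf8b0e865 → big-endian bytes:
  [0]=0xf8  [1]=0xb0  [2]=0xe8  [3]=0x65

f8 b0 e8 65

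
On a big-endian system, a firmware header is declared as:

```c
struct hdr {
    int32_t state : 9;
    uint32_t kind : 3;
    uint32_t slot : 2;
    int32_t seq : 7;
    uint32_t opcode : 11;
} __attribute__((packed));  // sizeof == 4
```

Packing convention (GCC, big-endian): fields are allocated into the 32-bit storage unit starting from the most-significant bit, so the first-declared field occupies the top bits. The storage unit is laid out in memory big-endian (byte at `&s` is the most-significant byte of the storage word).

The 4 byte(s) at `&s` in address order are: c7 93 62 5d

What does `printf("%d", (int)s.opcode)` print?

[0]=0xc7 [1]=0x93 [2]=0x62 [3]=0x5d (big-endian) → word 0xc793625d
state:9 @ bit 23 → (0xc793625d>>23)&0x1ff = 0x18f
kind:3 @ bit 20 → (0xc793625d>>20)&0x7 = 0x1
slot:2 @ bit 18 → (0xc793625d>>18)&0x3 = 0x0
seq:7 @ bit 11 → (0xc793625d>>11)&0x7f = 0x6c
opcode:11 @ bit 0 → (0xc793625d>>0)&0x7ff = 0x25d  ←

605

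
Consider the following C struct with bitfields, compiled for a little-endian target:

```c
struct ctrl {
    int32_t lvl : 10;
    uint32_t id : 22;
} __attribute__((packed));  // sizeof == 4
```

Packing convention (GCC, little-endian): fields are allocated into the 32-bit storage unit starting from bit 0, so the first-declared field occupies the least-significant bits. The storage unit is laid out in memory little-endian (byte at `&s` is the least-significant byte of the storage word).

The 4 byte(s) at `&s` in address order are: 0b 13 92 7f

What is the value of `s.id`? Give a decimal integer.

2090116

[0]=0x0b [1]=0x13 [2]=0x92 [3]=0x7f (little-endian) → word 0x7f92130b
lvl [0+:10] = (word>>0) & 0x3ff = 779
id [10+:22] = (word>>10) & 0x3fffff = 2090116  ←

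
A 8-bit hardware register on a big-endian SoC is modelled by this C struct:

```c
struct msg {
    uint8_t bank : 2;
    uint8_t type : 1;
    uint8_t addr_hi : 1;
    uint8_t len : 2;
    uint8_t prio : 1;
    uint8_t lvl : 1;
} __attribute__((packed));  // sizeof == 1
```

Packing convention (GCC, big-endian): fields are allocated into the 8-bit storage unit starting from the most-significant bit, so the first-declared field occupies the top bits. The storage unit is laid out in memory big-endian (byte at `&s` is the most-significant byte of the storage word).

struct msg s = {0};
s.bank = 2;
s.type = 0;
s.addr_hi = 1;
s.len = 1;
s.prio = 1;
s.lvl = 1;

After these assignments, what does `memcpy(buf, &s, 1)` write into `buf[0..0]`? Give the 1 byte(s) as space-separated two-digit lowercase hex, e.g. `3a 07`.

bank (2b) val=2 bits=0x2 at bit 6: 0x80
type (1b) val=0 bits=0x0 at bit 5: 0x80
addr_hi (1b) val=1 bits=0x1 at bit 4: 0x90
len (2b) val=1 bits=0x1 at bit 2: 0x94
prio (1b) val=1 bits=0x1 at bit 1: 0x96
lvl (1b) val=1 bits=0x1 at bit 0: 0x97
word = 0x97 → big-endian bytes:
  [0]=0x97

97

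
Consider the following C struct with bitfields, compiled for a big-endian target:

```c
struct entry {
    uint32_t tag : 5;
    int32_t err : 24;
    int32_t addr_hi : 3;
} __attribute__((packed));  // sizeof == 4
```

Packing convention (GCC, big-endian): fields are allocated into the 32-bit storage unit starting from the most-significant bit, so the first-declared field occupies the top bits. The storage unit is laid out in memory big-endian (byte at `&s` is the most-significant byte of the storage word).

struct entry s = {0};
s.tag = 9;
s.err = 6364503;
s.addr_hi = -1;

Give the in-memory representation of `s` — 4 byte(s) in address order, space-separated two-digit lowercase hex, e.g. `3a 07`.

4b 08 ea bf

tag (5b) val=9 bits=0x9 at bit 27: 0x48000000
err (24b) val=6364503 bits=0x611d57 at bit 3: 0x4b08eab8
addr_hi (3b) val=-1 bits=0x7 at bit 0: 0x4b08eabf
word = 0x4b08eabf → big-endian bytes:
  [0]=0x4b  [1]=0x08  [2]=0xea  [3]=0xbf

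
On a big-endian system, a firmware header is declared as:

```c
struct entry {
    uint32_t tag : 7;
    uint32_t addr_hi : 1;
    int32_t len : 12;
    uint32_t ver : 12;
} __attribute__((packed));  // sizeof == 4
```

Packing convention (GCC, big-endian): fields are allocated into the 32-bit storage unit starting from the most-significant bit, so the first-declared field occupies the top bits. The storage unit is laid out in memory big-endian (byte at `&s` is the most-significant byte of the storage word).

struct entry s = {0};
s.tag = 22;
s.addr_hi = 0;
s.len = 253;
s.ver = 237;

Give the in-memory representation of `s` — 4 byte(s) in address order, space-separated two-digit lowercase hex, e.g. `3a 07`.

2c 0f d0 ed

[25+:7] tag=22 & 0x7f = 0x16; word=0x2c000000
[24+:1] addr_hi=0 & 0x1 = 0x0; word=0x2c000000
[12+:12] len=253 & 0xfff = 0xfd; word=0x2c0fd000
[0+:12] ver=237 & 0xfff = 0xed; word=0x2c0fd0ed
word = 0x2c0fd0ed → big-endian bytes:
  [0]=0x2c  [1]=0x0f  [2]=0xd0  [3]=0xed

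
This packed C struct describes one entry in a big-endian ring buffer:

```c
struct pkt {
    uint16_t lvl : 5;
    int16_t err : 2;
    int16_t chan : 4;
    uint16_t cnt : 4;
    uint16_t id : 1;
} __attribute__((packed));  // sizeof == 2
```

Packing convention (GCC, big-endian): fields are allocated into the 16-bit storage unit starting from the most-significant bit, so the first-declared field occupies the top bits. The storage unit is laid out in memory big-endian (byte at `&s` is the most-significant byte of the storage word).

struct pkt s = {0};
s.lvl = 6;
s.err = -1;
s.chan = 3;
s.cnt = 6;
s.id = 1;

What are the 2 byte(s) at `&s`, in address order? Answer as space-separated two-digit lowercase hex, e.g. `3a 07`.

[11+:5] lvl=6 & 0x1f = 0x6; word=0x3000
[9+:2] err=-1 & 0x3 = 0x3; word=0x3600
[5+:4] chan=3 & 0xf = 0x3; word=0x3660
[1+:4] cnt=6 & 0xf = 0x6; word=0x366c
[0+:1] id=1 & 0x1 = 0x1; word=0x366d
word = 0x366d → big-endian bytes:
  [0]=0x36  [1]=0x6d

36 6d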